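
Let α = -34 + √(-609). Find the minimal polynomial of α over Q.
m_α(x) = x^2 + 68x + 1765

From α + 34 = √(-609), squaring gives (α + 34)^2 = -609, i.e. α^2 + 68α + 1156 = -609, so α^2 + 68α + 1765 = 0. The discriminant of x^2 + 68x + 1765 is (68)^2 - 4·(1765) = 4624 - 7060 = -2436, and 4·(-609) is not a perfect square in Q since -609 is squarefree and ≠ 1. Hence x^2 + 68x + 1765 is irreducible over Q and is the minimal polynomial of α.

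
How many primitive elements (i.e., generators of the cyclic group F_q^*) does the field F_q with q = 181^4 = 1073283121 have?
There are φ(1073283120) = 226437120 primitive elements

F_q^* is cyclic of order q - 1 = 1073283120. A cyclic group of order m has exactly φ(m) generators. Here m = 1073283120 = 2^4 · 3^2 · 5 · 7 · 13 · 16381, so the number of primitive elements is φ(1073283120) = 226437120.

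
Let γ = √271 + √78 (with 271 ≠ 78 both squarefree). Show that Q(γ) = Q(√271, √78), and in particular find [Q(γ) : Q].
[Q(γ) : Q] = 4 (equivalently, Q(γ) = Q(√271, √78))

Obviously Q(γ) ⊆ Q(√271, √78), and [Q(√271, √78):Q] = 4 (since 271, 78 are distinct squarefree integers > 1 with 21138 not a perfect square). To show equality we compute the minimal polynomial of γ. From γ = √271 + √78: γ^2 = 271 + 2√(21138) + 78 = 349 + 2√(21138), so γ^2 - 349 = 2√(21138); squaring, (γ^2 - 349)^2 = 4·21138, i.e. γ^4 - 698γ^2 + 121801 - 84552 = 0, i.e. γ^4 - 698γ^2 + 37249 = 0. So γ is a root of x^4 - 698x^2 + 37249. This polynomial is irreducible over Q: it has no rational root (each ±√271 ± √78 is irrational), and any factorization into two quadratics over Q would force √(21138) ∈ Q (pairing opposite roots) or √271, √78 ∈ Q (other pairings), all impossible. Hence [Q(γ):Q] = 4 = [Q(√271, √78):Q], so Q(γ) = Q(√271, √78).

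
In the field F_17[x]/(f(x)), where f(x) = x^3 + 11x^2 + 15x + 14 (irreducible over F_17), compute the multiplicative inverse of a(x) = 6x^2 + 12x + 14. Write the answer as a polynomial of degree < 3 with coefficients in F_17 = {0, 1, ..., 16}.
a(x)^(-1) ≡ 4x^2 + 9x + 2 (mod f(x))

Since f is irreducible over F_17, F_17[x]/(f) is a field and a(x) ≠ 0 has an inverse. Apply the extended Euclidean algorithm to f(x) and a(x) in F_17[x]: f(x) = (3x + 10)·a(x) + (6x + 10);  a(x) = (x + 6)·(6x + 10) + (5). The last nonzero remainder is the constant 5 = gcd(f, a) in F_17. Back-substituting through the division chain expresses 5 = s(x)·a(x) + t(x)·f(x) with s(x) ≡ 3x^2 + 11x + 10 (mod f), so (3x^2 + 11x + 10)·a(x) ≡ 5 (mod f). Multiplying by 5^(-1) ≡ 7 in F_17 gives a(x)^(-1) ≡ 7·(3x^2 + 11x + 10) ≡ 4x^2 + 9x + 2 (mod f). Check: (6x^2 + 12x + 14)·(4x^2 + 9x + 2) = 7x^4 + 6x^2 + 14x + 11 ≡ 1 (mod x^3 + 11x^2 + 15x + 14).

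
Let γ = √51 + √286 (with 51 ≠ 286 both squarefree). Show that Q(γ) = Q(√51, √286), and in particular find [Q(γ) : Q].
[Q(γ) : Q] = 4 (equivalently, Q(γ) = Q(√51, √286))

Obviously Q(γ) ⊆ Q(√51, √286), and [Q(√51, √286):Q] = 4 (since 51, 286 are distinct squarefree integers > 1 with 14586 not a perfect square). To show equality we compute the minimal polynomial of γ. From γ = √51 + √286: γ^2 = 51 + 2√(14586) + 286 = 337 + 2√(14586), so γ^2 - 337 = 2√(14586); squaring, (γ^2 - 337)^2 = 4·14586, i.e. γ^4 - 674γ^2 + 113569 - 58344 = 0, i.e. γ^4 - 674γ^2 + 55225 = 0. So γ is a root of x^4 - 674x^2 + 55225. This polynomial is irreducible over Q: it has no rational root (each ±√51 ± √286 is irrational), and any factorization into two quadratics over Q would force √(14586) ∈ Q (pairing opposite roots) or √51, √286 ∈ Q (other pairings), all impossible. Hence [Q(γ):Q] = 4 = [Q(√51, √286):Q], so Q(γ) = Q(√51, √286).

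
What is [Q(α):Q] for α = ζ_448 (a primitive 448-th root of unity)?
[Q(α):Q] = 192

The minimal polynomial of ζ_448 over Q is the 448-th cyclotomic polynomial Φ_448(x), which is irreducible over Q and has degree φ(448) = 192. Hence [Q(α):Q] = φ(448) = 192.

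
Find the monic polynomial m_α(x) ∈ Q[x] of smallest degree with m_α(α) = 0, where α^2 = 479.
m_α(x) = x^2 - 479

α satisfies α^2 - 479 = 0, so x^2 - 479 annihilates α. Since d = 479 is squarefree and ≠ 1, it is not a perfect square in Q, so x^2 - 479 has no rational root and is therefore irreducible over Q (a degree-2 polynomial over a field is irreducible iff it has no root). Hence m_α(x) = x^2 - 479.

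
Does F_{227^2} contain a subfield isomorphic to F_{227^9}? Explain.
No: F_{227^9} is not a subfield of F_{227^2}

F_{p^m} embeds in F_{p^n} iff m | n. Here 9 ∤ 2 (since 2 = 0·9 + 2 with remainder 2 ≠ 0), so F_{227^9} is not a subfield of F_{227^2}. Equivalently: if it were, the tower law would give 9 = [F_{227^9}:F_227] dividing [F_{227^2}:F_227] = 2, contradiction.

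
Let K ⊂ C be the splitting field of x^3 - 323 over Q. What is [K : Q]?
[K : Q] = 6

The roots of x^3 - 323 are ∛323, ω∛323, ω^2∛323 where ω = e^(2πi/3) is a primitive cube root of unity, so K = Q(∛323, ω). Now [Q(∛323):Q] = 3 (since 323 is not a perfect cube, x^3 - 323 is irreducible) and [Q(ω):Q] = 2. Both 2 and 3 divide [K:Q], and [K:Q] ≤ 3·2 = 6, so [K:Q] = 6. (Equivalently: Q(∛323) ⊂ R but ω ∉ R, so [K : Q(∛323)] = 2.)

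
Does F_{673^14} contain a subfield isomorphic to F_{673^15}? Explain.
No: F_{673^15} is not a subfield of F_{673^14}

F_{p^m} embeds in F_{p^n} iff m | n. Here 15 ∤ 14 (since 14 = 0·15 + 14 with remainder 14 ≠ 0), so F_{673^15} is not a subfield of F_{673^14}. Equivalently: if it were, the tower law would give 15 = [F_{673^15}:F_673] dividing [F_{673^14}:F_673] = 14, contradiction.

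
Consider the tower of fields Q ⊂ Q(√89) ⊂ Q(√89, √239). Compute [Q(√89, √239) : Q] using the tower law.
[Q(√89, √239) : Q] = 4

[Q(√89):Q] = 2 (min poly x^2 - 89, irreducible since 89 is squarefree > 1). For the top step, suppose √239 ∈ Q(√89), say √239 = c + d√89 with c, d ∈ Q. Squaring: 239 = c^2 + 89d^2 + 2cd√89. Since √89 ∉ Q this forces 2cd = 0. If d = 0 then √239 = c ∈ Q, contradicting 239 squarefree > 1. If c = 0 then 239 = 89d^2, so 89·239 = (89d)^2 is a perfect square in Q — but 89·239 = 21271 is not a perfect square (since 89 and 239 are distinct squarefree integers). Contradiction. Hence √239 ∉ Q(√89), so x^2 - 239 stays irreducible over Q(√89) and [Q(√89, √239) : Q(√89)] = 2. By the tower law, [Q(√89, √239) : Q] = 2 · 2 = 4.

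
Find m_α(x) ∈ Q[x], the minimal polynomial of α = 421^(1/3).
m_α(x) = x^3 - 421

α satisfies α^3 = 421, so x^3 - 421 annihilates α. By the rational root test, a rational root p/q (in lowest terms) of x^3 - 421 would satisfy p^3 = 421 q^3, forcing q = 1 and p^3 = 421; but 421 is not a perfect cube, contradiction. A monic cubic over Q with no rational root is irreducible (any nontrivial factorization would include a linear factor). Hence x^3 - 421 is the minimal polynomial of α, and in particular [Q(α):Q] = 3.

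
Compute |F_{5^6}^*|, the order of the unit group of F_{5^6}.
|F_{5^6}^*| = 15624

F_{5^6} has 5^6 = 15625 elements; its multiplicative group consists of all nonzero elements, so |F_{5^6}^*| = 15625 - 1 = 15624. (It is cyclic since any finite subgroup of the multiplicative group of a field is cyclic.)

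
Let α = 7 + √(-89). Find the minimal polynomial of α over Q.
m_α(x) = x^2 - 14x + 138

From α - 7 = √(-89), squaring gives (α - 7)^2 = -89, i.e. α^2 - 14α + 49 = -89, so α^2 - 14α + 138 = 0. The discriminant of x^2 - 14x + 138 is (-14)^2 - 4·(138) = 196 - 552 = -356, and 4·(-89) is not a perfect square in Q since -89 is squarefree and ≠ 1. Hence x^2 - 14x + 138 is irreducible over Q and is the minimal polynomial of α.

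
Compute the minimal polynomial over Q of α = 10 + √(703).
m_α(x) = x^2 - 20x - 603

From α - 10 = √(703), squaring gives (α - 10)^2 = 703, i.e. α^2 - 20α + 100 = 703, so α^2 - 20α - 603 = 0. The discriminant of x^2 - 20x - 603 is (-20)^2 - 4·(-603) = 400 + 2412 = 2812, and 4·(703) is not a perfect square in Q since 703 is squarefree and ≠ 1. Hence x^2 - 20x - 603 is irreducible over Q and is the minimal polynomial of α.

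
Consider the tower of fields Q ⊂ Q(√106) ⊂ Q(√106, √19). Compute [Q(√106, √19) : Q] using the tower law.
[Q(√106, √19) : Q] = 4

[Q(√106):Q] = 2 (min poly x^2 - 106, irreducible since 106 is squarefree > 1). For the top step, suppose √19 ∈ Q(√106), say √19 = c + d√106 with c, d ∈ Q. Squaring: 19 = c^2 + 106d^2 + 2cd√106. Since √106 ∉ Q this forces 2cd = 0. If d = 0 then √19 = c ∈ Q, contradicting 19 squarefree > 1. If c = 0 then 19 = 106d^2, so 106·19 = (106d)^2 is a perfect square in Q — but 106·19 = 2014 is not a perfect square (since 106 and 19 are distinct squarefree integers). Contradiction. Hence √19 ∉ Q(√106), so x^2 - 19 stays irreducible over Q(√106) and [Q(√106, √19) : Q(√106)] = 2. By the tower law, [Q(√106, √19) : Q] = 2 · 2 = 4.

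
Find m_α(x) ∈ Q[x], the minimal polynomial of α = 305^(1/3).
m_α(x) = x^3 - 305

α satisfies α^3 = 305, so x^3 - 305 annihilates α. By the rational root test, a rational root p/q (in lowest terms) of x^3 - 305 would satisfy p^3 = 305 q^3, forcing q = 1 and p^3 = 305; but 305 is not a perfect cube, contradiction. A monic cubic over Q with no rational root is irreducible (any nontrivial factorization would include a linear factor). Hence x^3 - 305 is the minimal polynomial of α, and in particular [Q(α):Q] = 3.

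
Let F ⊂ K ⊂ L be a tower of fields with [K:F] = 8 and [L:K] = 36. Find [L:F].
[L:F] = 288

The tower law says that for any tower of field extensions F ⊂ K ⊂ L with finite degrees, [L:F] = [L:K] · [K:F]. Here this gives [L:F] = 36 · 8 = 288.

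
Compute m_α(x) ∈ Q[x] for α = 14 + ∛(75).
m_α(x) = x^3 - 42x^2 + 588x - 2819

Set β = α - 14 = ∛(75), so β^3 = 75. Then (α - 14)^3 - 75 = 0, i.e. α is a root of g(x) = (x - 14)^3 - 75 = x^3 - 42x^2 + 588x - 2819. Since g(x) = h(x - 14) where h(x) = x^3 - 75, and h is irreducible over Q (because 75 is not a perfect cube, so h has no rational root, and a monic cubic with no rational root is irreducible), g is also irreducible (irreducibility is preserved under the substitution x → x - 14). Hence m_α(x) = x^3 - 42x^2 + 588x - 2819.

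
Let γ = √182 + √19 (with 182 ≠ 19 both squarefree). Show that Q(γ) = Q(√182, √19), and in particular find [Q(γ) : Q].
[Q(γ) : Q] = 4 (equivalently, Q(γ) = Q(√182, √19))

Obviously Q(γ) ⊆ Q(√182, √19), and [Q(√182, √19):Q] = 4 (since 182, 19 are distinct squarefree integers > 1 with 3458 not a perfect square). To show equality we compute the minimal polynomial of γ. From γ = √182 + √19: γ^2 = 182 + 2√(3458) + 19 = 201 + 2√(3458), so γ^2 - 201 = 2√(3458); squaring, (γ^2 - 201)^2 = 4·3458, i.e. γ^4 - 402γ^2 + 40401 - 13832 = 0, i.e. γ^4 - 402γ^2 + 26569 = 0. So γ is a root of x^4 - 402x^2 + 26569. This polynomial is irreducible over Q: it has no rational root (each ±√182 ± √19 is irrational), and any factorization into two quadratics over Q would force √(3458) ∈ Q (pairing opposite roots) or √182, √19 ∈ Q (other pairings), all impossible. Hence [Q(γ):Q] = 4 = [Q(√182, √19):Q], so Q(γ) = Q(√182, √19).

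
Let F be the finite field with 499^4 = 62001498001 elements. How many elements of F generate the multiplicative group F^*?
There are φ(62001498000) = 14736384000 primitive elements

F_q^* is cyclic of order q - 1 = 62001498000. A cyclic group of order m has exactly φ(m) generators. Here m = 62001498000 = 2^4 · 3 · 5^3 · 13 · 61 · 83 · 157, so the number of primitive elements is φ(62001498000) = 14736384000.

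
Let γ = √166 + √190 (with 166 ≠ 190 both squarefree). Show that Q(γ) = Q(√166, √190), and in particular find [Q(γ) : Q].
[Q(γ) : Q] = 4 (equivalently, Q(γ) = Q(√166, √190))

Obviously Q(γ) ⊆ Q(√166, √190), and [Q(√166, √190):Q] = 4 (since 166, 190 are distinct squarefree integers > 1 with 31540 not a perfect square). To show equality we compute the minimal polynomial of γ. From γ = √166 + √190: γ^2 = 166 + 2√(31540) + 190 = 356 + 2√(31540), so γ^2 - 356 = 2√(31540); squaring, (γ^2 - 356)^2 = 4·31540, i.e. γ^4 - 712γ^2 + 126736 - 126160 = 0, i.e. γ^4 - 712γ^2 + 576 = 0. So γ is a root of x^4 - 712x^2 + 576. This polynomial is irreducible over Q: it has no rational root (each ±√166 ± √190 is irrational), and any factorization into two quadratics over Q would force √(31540) ∈ Q (pairing opposite roots) or √166, √190 ∈ Q (other pairings), all impossible. Hence [Q(γ):Q] = 4 = [Q(√166, √190):Q], so Q(γ) = Q(√166, √190).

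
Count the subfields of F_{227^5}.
F_{227^5} has 2 subfields

The subfields of F_{p^n} are exactly the fields F_{p^d} for d | n (each is the fixed field of the unique index-d subgroup of Gal(F_{p^n}/F_p) ≅ Z/nZ). The divisors of n = 5 are {1, 5}, giving 2 subfields: F_{227^1}, F_{227^5}.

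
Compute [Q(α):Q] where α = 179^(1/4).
[Q(α):Q] = 4

α is a root of x^4 - 179. By Eisenstein's criterion at the prime p = 179 (which divides the constant term 179 but p^2 = 32041 does not, since 179 is squarefree), x^4 - 179 is irreducible over Q. Hence [Q(α):Q] = 4.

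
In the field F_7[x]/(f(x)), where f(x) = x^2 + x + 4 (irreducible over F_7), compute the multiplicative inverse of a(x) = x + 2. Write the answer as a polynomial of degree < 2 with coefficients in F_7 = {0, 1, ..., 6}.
a(x)^(-1) ≡ x + 6 (mod f(x))

Since f is irreducible over F_7, F_7[x]/(f) is a field and a(x) ≠ 0 has an inverse. Apply the extended Euclidean algorithm to f(x) and a(x) in F_7[x]: f(x) = (x + 6)·a(x) + (6). The last nonzero remainder is the constant 6 = gcd(f, a) in F_7. Back-substituting through the division chain expresses 6 = s(x)·a(x) + t(x)·f(x) with s(x) ≡ 6x + 1 (mod f), so (6x + 1)·a(x) ≡ 6 (mod f). Multiplying by 6^(-1) ≡ 6 in F_7 gives a(x)^(-1) ≡ 6·(6x + 1) ≡ x + 6 (mod f). Check: (x + 2)·(x + 6) = x^2 + x + 5 ≡ 1 (mod x^2 + x + 4).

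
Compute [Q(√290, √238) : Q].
[Q(√290, √238) : Q] = 4

[Q(√290):Q] = 2 (min poly x^2 - 290, irreducible since 290 is squarefree > 1). For the top step, suppose √238 ∈ Q(√290), say √238 = c + d√290 with c, d ∈ Q. Squaring: 238 = c^2 + 290d^2 + 2cd√290. Since √290 ∉ Q this forces 2cd = 0. If d = 0 then √238 = c ∈ Q, contradicting 238 squarefree > 1. If c = 0 then 238 = 290d^2, so 290·238 = (290d)^2 is a perfect square in Q — but 290·238 = 69020 is not a perfect square (since 290 and 238 are distinct squarefree integers). Contradiction. Hence √238 ∉ Q(√290), so x^2 - 238 stays irreducible over Q(√290) and [Q(√290, √238) : Q(√290)] = 2. By the tower law, [Q(√290, √238) : Q] = 2 · 2 = 4.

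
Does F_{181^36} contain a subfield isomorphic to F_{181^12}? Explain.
Yes: F_{181^12} is a subfield of F_{181^36}

F_{p^m} embeds in F_{p^n} iff m | n (since F_{p^n} is the splitting field of x^(p^n) - x, and F_{p^m} ⊂ F_{p^n} forces p^n to be a power of p^m, i.e. m | n; conversely if m | n then every root of x^(p^m) - x is a root of x^(p^n) - x). Here 12 | 36 (since 36 = 3·12), so F_{181^12} is a subfield of F_{181^36}, and [F_{181^36} : F_{181^12}] = 36/12 = 3.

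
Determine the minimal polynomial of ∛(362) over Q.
m_α(x) = x^3 - 362

α satisfies α^3 = 362, so x^3 - 362 annihilates α. By the rational root test, a rational root p/q (in lowest terms) of x^3 - 362 would satisfy p^3 = 362 q^3, forcing q = 1 and p^3 = 362; but 362 is not a perfect cube, contradiction. A monic cubic over Q with no rational root is irreducible (any nontrivial factorization would include a linear factor). Hence x^3 - 362 is the minimal polynomial of α, and in particular [Q(α):Q] = 3.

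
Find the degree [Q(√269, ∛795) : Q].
[Q(√269, ∛795) : Q] = 6

Let L = Q(√269, ∛795). Since Q(√269) ⊂ L and [Q(√269):Q] = 2, the tower law gives 2 | [L:Q]. Likewise Q(∛795) ⊂ L with [Q(∛795):Q] = 3 (because 795 is not a perfect cube), so 3 | [L:Q]. As gcd(2,3) = 1, [L:Q] is divisible by 6. Conversely L is generated over Q by √269 and ∛795, so [L:Q] ≤ 2·3 = 6. Therefore [Q(√269, ∛795) : Q] = 6.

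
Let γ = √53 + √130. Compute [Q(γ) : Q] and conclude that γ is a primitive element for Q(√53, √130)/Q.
[Q(γ) : Q] = 4 (equivalently, Q(γ) = Q(√53, √130))

Obviously Q(γ) ⊆ Q(√53, √130), and [Q(√53, √130):Q] = 4 (since 53, 130 are distinct squarefree integers > 1 with 6890 not a perfect square). To show equality we compute the minimal polynomial of γ. From γ = √53 + √130: γ^2 = 53 + 2√(6890) + 130 = 183 + 2√(6890), so γ^2 - 183 = 2√(6890); squaring, (γ^2 - 183)^2 = 4·6890, i.e. γ^4 - 366γ^2 + 33489 - 27560 = 0, i.e. γ^4 - 366γ^2 + 5929 = 0. So γ is a root of x^4 - 366x^2 + 5929. This polynomial is irreducible over Q: it has no rational root (each ±√53 ± √130 is irrational), and any factorization into two quadratics over Q would force √(6890) ∈ Q (pairing opposite roots) or √53, √130 ∈ Q (other pairings), all impossible. Hence [Q(γ):Q] = 4 = [Q(√53, √130):Q], so Q(γ) = Q(√53, √130).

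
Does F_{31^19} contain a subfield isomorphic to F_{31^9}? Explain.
No: F_{31^9} is not a subfield of F_{31^19}

F_{p^m} embeds in F_{p^n} iff m | n. Here 9 ∤ 19 (since 19 = 2·9 + 1 with remainder 1 ≠ 0), so F_{31^9} is not a subfield of F_{31^19}. Equivalently: if it were, the tower law would give 9 = [F_{31^9}:F_31] dividing [F_{31^19}:F_31] = 19, contradiction.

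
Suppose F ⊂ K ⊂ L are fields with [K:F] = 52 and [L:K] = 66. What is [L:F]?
[L:F] = 3432

The tower law says that for any tower of field extensions F ⊂ K ⊂ L with finite degrees, [L:F] = [L:K] · [K:F]. Here this gives [L:F] = 66 · 52 = 3432.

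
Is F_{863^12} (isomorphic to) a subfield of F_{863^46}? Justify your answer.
No: F_{863^12} is not a subfield of F_{863^46}

F_{p^m} embeds in F_{p^n} iff m | n. Here 12 ∤ 46 (since 46 = 3·12 + 10 with remainder 10 ≠ 0), so F_{863^12} is not a subfield of F_{863^46}. Equivalently: if it were, the tower law would give 12 = [F_{863^12}:F_863] dividing [F_{863^46}:F_863] = 46, contradiction.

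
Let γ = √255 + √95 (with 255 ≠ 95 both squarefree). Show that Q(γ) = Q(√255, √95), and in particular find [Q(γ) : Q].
[Q(γ) : Q] = 4 (equivalently, Q(γ) = Q(√255, √95))

Obviously Q(γ) ⊆ Q(√255, √95), and [Q(√255, √95):Q] = 4 (since 255, 95 are distinct squarefree integers > 1 with 24225 not a perfect square). To show equality we compute the minimal polynomial of γ. From γ = √255 + √95: γ^2 = 255 + 2√(24225) + 95 = 350 + 2√(24225), so γ^2 - 350 = 2√(24225); squaring, (γ^2 - 350)^2 = 4·24225, i.e. γ^4 - 700γ^2 + 122500 - 96900 = 0, i.e. γ^4 - 700γ^2 + 25600 = 0. So γ is a root of x^4 - 700x^2 + 25600. This polynomial is irreducible over Q: it has no rational root (each ±√255 ± √95 is irrational), and any factorization into two quadratics over Q would force √(24225) ∈ Q (pairing opposite roots) or √255, √95 ∈ Q (other pairings), all impossible. Hence [Q(γ):Q] = 4 = [Q(√255, √95):Q], so Q(γ) = Q(√255, √95).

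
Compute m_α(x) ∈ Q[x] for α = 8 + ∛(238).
m_α(x) = x^3 - 24x^2 + 192x - 750

Set β = α - 8 = ∛(238), so β^3 = 238. Then (α - 8)^3 - 238 = 0, i.e. α is a root of g(x) = (x - 8)^3 - 238 = x^3 - 24x^2 + 192x - 750. Since g(x) = h(x - 8) where h(x) = x^3 - 238, and h is irreducible over Q (because 238 is not a perfect cube, so h has no rational root, and a monic cubic with no rational root is irreducible), g is also irreducible (irreducibility is preserved under the substitution x → x - 8). Hence m_α(x) = x^3 - 24x^2 + 192x - 750.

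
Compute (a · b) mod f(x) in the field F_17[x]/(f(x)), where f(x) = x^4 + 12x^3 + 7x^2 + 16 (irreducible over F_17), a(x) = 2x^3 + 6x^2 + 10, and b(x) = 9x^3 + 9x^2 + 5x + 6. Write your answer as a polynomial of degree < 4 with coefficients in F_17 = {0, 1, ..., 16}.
a · b ≡ x^3 + 8x^2 + 8x + 9 (mod f(x))

Multiply in F_17[x]: a(x)·b(x) = (2x^3 + 6x^2 + 10)·(9x^3 + 9x^2 + 5x + 6) = x^6 + 4x^5 + 13x^4 + 13x^3 + 7x^2 + 16x + 9. This has degree ≥ 4, so divide by f(x) over F_17: x^6 + 4x^5 + 13x^4 + 13x^3 + 7x^2 + 16x + 9 = (x^2 + 9x)·(x^4 + 12x^3 + 7x^2 + 16) + (x^3 + 8x^2 + 8x + 9). Hence a·b ≡ x^3 + 8x^2 + 8x + 9 (mod f). (F_17[x]/(f) is a field with 17^4 = 83521 elements since f is irreducible of degree 4.)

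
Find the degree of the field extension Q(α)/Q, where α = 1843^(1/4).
[Q(α):Q] = 4

α is a root of x^4 - 1843. By Eisenstein's criterion at the prime p = 19 (which divides the constant term 1843 but p^2 = 361 does not, since 1843 is squarefree), x^4 - 1843 is irreducible over Q. Hence [Q(α):Q] = 4.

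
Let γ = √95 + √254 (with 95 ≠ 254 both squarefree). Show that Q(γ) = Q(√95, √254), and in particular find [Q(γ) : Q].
[Q(γ) : Q] = 4 (equivalently, Q(γ) = Q(√95, √254))

Obviously Q(γ) ⊆ Q(√95, √254), and [Q(√95, √254):Q] = 4 (since 95, 254 are distinct squarefree integers > 1 with 24130 not a perfect square). To show equality we compute the minimal polynomial of γ. From γ = √95 + √254: γ^2 = 95 + 2√(24130) + 254 = 349 + 2√(24130), so γ^2 - 349 = 2√(24130); squaring, (γ^2 - 349)^2 = 4·24130, i.e. γ^4 - 698γ^2 + 121801 - 96520 = 0, i.e. γ^4 - 698γ^2 + 25281 = 0. So γ is a root of x^4 - 698x^2 + 25281. This polynomial is irreducible over Q: it has no rational root (each ±√95 ± √254 is irrational), and any factorization into two quadratics over Q would force √(24130) ∈ Q (pairing opposite roots) or √95, √254 ∈ Q (other pairings), all impossible. Hence [Q(γ):Q] = 4 = [Q(√95, √254):Q], so Q(γ) = Q(√95, √254).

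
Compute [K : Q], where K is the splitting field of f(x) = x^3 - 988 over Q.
[K : Q] = 6

The roots of x^3 - 988 are ∛988, ω∛988, ω^2∛988 where ω = e^(2πi/3) is a primitive cube root of unity, so K = Q(∛988, ω). Now [Q(∛988):Q] = 3 (since 988 is not a perfect cube, x^3 - 988 is irreducible) and [Q(ω):Q] = 2. Both 2 and 3 divide [K:Q], and [K:Q] ≤ 3·2 = 6, so [K:Q] = 6. (Equivalently: Q(∛988) ⊂ R but ω ∉ R, so [K : Q(∛988)] = 2.)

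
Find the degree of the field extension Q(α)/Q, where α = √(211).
[Q(α):Q] = 2

[Q(α):Q] equals the degree of the minimal polynomial of α. Here α^2 = 211 and x^2 - 211 is irreducible (d = 211 is squarefree, ≠ 1, hence not a square), so deg(m_α) = 2. Thus [Q(α):Q] = 2.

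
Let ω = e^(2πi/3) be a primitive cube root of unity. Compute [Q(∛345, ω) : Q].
[Q(∛345, ω) : Q] = 6

[Q(∛345):Q] = 3 (min poly x^3 - 345, irreducible since 345 is not a perfect cube). [Q(ω):Q] = 2 (min poly x^2 + x + 1). Since Q(∛345) ⊂ R and ω ∉ R, we have ω ∉ Q(∛345), so x^2 + x + 1 remains irreducible over Q(∛345) and [Q(∛345, ω) : Q(∛345)] = 2. By the tower law, [Q(∛345, ω) : Q] = 3 · 2 = 6. (In fact Q(∛345, ω) is the splitting field of x^3 - 345 over Q.)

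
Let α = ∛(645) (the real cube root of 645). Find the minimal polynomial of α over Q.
m_α(x) = x^3 - 645

α satisfies α^3 = 645, so x^3 - 645 annihilates α. By the rational root test, a rational root p/q (in lowest terms) of x^3 - 645 would satisfy p^3 = 645 q^3, forcing q = 1 and p^3 = 645; but 645 is not a perfect cube, contradiction. A monic cubic over Q with no rational root is irreducible (any nontrivial factorization would include a linear factor). Hence x^3 - 645 is the minimal polynomial of α, and in particular [Q(α):Q] = 3.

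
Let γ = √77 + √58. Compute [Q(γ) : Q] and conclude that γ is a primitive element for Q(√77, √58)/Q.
[Q(γ) : Q] = 4 (equivalently, Q(γ) = Q(√77, √58))

Obviously Q(γ) ⊆ Q(√77, √58), and [Q(√77, √58):Q] = 4 (since 77, 58 are distinct squarefree integers > 1 with 4466 not a perfect square). To show equality we compute the minimal polynomial of γ. From γ = √77 + √58: γ^2 = 77 + 2√(4466) + 58 = 135 + 2√(4466), so γ^2 - 135 = 2√(4466); squaring, (γ^2 - 135)^2 = 4·4466, i.e. γ^4 - 270γ^2 + 18225 - 17864 = 0, i.e. γ^4 - 270γ^2 + 361 = 0. So γ is a root of x^4 - 270x^2 + 361. This polynomial is irreducible over Q: it has no rational root (each ±√77 ± √58 is irrational), and any factorization into two quadratics over Q would force √(4466) ∈ Q (pairing opposite roots) or √77, √58 ∈ Q (other pairings), all impossible. Hence [Q(γ):Q] = 4 = [Q(√77, √58):Q], so Q(γ) = Q(√77, √58).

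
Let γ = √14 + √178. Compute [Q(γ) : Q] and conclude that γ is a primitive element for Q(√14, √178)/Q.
[Q(γ) : Q] = 4 (equivalently, Q(γ) = Q(√14, √178))

Obviously Q(γ) ⊆ Q(√14, √178), and [Q(√14, √178):Q] = 4 (since 14, 178 are distinct squarefree integers > 1 with 2492 not a perfect square). To show equality we compute the minimal polynomial of γ. From γ = √14 + √178: γ^2 = 14 + 2√(2492) + 178 = 192 + 2√(2492), so γ^2 - 192 = 2√(2492); squaring, (γ^2 - 192)^2 = 4·2492, i.e. γ^4 - 384γ^2 + 36864 - 9968 = 0, i.e. γ^4 - 384γ^2 + 26896 = 0. So γ is a root of x^4 - 384x^2 + 26896. This polynomial is irreducible over Q: it has no rational root (each ±√14 ± √178 is irrational), and any factorization into two quadratics over Q would force √(2492) ∈ Q (pairing opposite roots) or √14, √178 ∈ Q (other pairings), all impossible. Hence [Q(γ):Q] = 4 = [Q(√14, √178):Q], so Q(γ) = Q(√14, √178).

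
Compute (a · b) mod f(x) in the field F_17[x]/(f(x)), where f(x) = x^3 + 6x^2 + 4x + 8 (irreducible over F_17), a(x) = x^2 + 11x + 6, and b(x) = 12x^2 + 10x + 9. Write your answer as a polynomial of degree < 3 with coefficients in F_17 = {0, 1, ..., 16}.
a · b ≡ 12x^2 + 4x + 4 (mod f(x))

Multiply in F_17[x]: a(x)·b(x) = (x^2 + 11x + 6)·(12x^2 + 10x + 9) = 12x^4 + 6x^3 + 4x^2 + 6x + 3. This has degree ≥ 3, so divide by f(x) over F_17: 12x^4 + 6x^3 + 4x^2 + 6x + 3 = (12x + 2)·(x^3 + 6x^2 + 4x + 8) + (12x^2 + 4x + 4). Hence a·b ≡ 12x^2 + 4x + 4 (mod f). (F_17[x]/(f) is a field with 17^3 = 4913 elements since f is irreducible of degree 3.)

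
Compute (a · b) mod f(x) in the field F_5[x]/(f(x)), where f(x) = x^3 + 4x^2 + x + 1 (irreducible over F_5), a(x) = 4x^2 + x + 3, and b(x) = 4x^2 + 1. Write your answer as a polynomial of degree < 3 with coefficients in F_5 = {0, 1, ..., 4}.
a · b ≡ 3 (mod f(x))

Multiply in F_5[x]: a(x)·b(x) = (4x^2 + x + 3)·(4x^2 + 1) = x^4 + 4x^3 + x^2 + x + 3. This has degree ≥ 3, so divide by f(x) over F_5: x^4 + 4x^3 + x^2 + x + 3 = (x)·(x^3 + 4x^2 + x + 1) + (3). Hence a·b ≡ 3 (mod f). (F_5[x]/(f) is a field with 5^3 = 125 elements since f is irreducible of degree 3.)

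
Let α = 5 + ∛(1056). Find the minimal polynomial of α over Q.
m_α(x) = x^3 - 15x^2 + 75x - 1181

Set β = α - 5 = ∛(1056), so β^3 = 1056. Then (α - 5)^3 - 1056 = 0, i.e. α is a root of g(x) = (x - 5)^3 - 1056 = x^3 - 15x^2 + 75x - 1181. Since g(x) = h(x - 5) where h(x) = x^3 - 1056, and h is irreducible over Q (because 1056 is not a perfect cube, so h has no rational root, and a monic cubic with no rational root is irreducible), g is also irreducible (irreducibility is preserved under the substitution x → x - 5). Hence m_α(x) = x^3 - 15x^2 + 75x - 1181.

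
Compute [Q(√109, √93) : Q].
[Q(√109, √93) : Q] = 4

[Q(√109):Q] = 2 (min poly x^2 - 109, irreducible since 109 is squarefree > 1). For the top step, suppose √93 ∈ Q(√109), say √93 = c + d√109 with c, d ∈ Q. Squaring: 93 = c^2 + 109d^2 + 2cd√109. Since √109 ∉ Q this forces 2cd = 0. If d = 0 then √93 = c ∈ Q, contradicting 93 squarefree > 1. If c = 0 then 93 = 109d^2, so 109·93 = (109d)^2 is a perfect square in Q — but 109·93 = 10137 is not a perfect square (since 109 and 93 are distinct squarefree integers). Contradiction. Hence √93 ∉ Q(√109), so x^2 - 93 stays irreducible over Q(√109) and [Q(√109, √93) : Q(√109)] = 2. By the tower law, [Q(√109, √93) : Q] = 2 · 2 = 4.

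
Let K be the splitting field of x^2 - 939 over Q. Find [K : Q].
[K : Q] = 2

f(x) = x^2 - 939 factors as (x - √939)(x + √939). The splitting field is K = Q(√939). Since 939 is squarefree and > 1, it is not a perfect square, so x^2 - 939 is irreducible over Q and [Q(√939) : Q] = 2. Hence [K : Q] = 2.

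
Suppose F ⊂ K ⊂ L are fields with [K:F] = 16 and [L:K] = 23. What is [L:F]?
[L:F] = 368

The tower law says that for any tower of field extensions F ⊂ K ⊂ L with finite degrees, [L:F] = [L:K] · [K:F]. Here this gives [L:F] = 23 · 16 = 368.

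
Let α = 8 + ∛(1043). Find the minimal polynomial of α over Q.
m_α(x) = x^3 - 24x^2 + 192x - 1555

Set β = α - 8 = ∛(1043), so β^3 = 1043. Then (α - 8)^3 - 1043 = 0, i.e. α is a root of g(x) = (x - 8)^3 - 1043 = x^3 - 24x^2 + 192x - 1555. Since g(x) = h(x - 8) where h(x) = x^3 - 1043, and h is irreducible over Q (because 1043 is not a perfect cube, so h has no rational root, and a monic cubic with no rational root is irreducible), g is also irreducible (irreducibility is preserved under the substitution x → x - 8). Hence m_α(x) = x^3 - 24x^2 + 192x - 1555.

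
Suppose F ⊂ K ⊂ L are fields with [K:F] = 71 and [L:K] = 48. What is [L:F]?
[L:F] = 3408

The tower law says that for any tower of field extensions F ⊂ K ⊂ L with finite degrees, [L:F] = [L:K] · [K:F]. Here this gives [L:F] = 48 · 71 = 3408.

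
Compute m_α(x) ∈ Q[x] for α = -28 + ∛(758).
m_α(x) = x^3 + 84x^2 + 2352x + 21194

Set β = α + 28 = ∛(758), so β^3 = 758. Then (α + 28)^3 - 758 = 0, i.e. α is a root of g(x) = (x + 28)^3 - 758 = x^3 + 84x^2 + 2352x + 21194. Since g(x) = h(x + 28) where h(x) = x^3 - 758, and h is irreducible over Q (because 758 is not a perfect cube, so h has no rational root, and a monic cubic with no rational root is irreducible), g is also irreducible (irreducibility is preserved under the substitution x → x + 28). Hence m_α(x) = x^3 + 84x^2 + 2352x + 21194.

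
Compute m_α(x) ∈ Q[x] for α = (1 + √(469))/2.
m_α(x) = x^2 - x - 117

From 2α - 1 = √(469), squaring gives (2α - 1)^2 = 469, i.e. 4α^2 - 4α + 1 = 469, so α^2 - α + (1 - 469)/4 = 0. Since 469 ≡ 1 (mod 4), (1 - 469)/4 = -117 ∈ Z. The polynomial x^2 - x - 117 has discriminant 1 - 4·(-117) = 469, which is not a perfect square in Q (d = 469 is squarefree and ≠ 1), so x^2 - x - 117 is irreducible over Q. It is the minimal polynomial of α.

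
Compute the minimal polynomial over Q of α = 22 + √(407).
m_α(x) = x^2 - 44x + 77

From α - 22 = √(407), squaring gives (α - 22)^2 = 407, i.e. α^2 - 44α + 484 = 407, so α^2 - 44α + 77 = 0. The discriminant of x^2 - 44x + 77 is (-44)^2 - 4·(77) = 1936 - 308 = 1628, and 4·(407) is not a perfect square in Q since 407 is squarefree and ≠ 1. Hence x^2 - 44x + 77 is irreducible over Q and is the minimal polynomial of α.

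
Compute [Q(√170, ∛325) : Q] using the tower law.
[Q(√170, ∛325) : Q] = 6

Let L = Q(√170, ∛325). Since Q(√170) ⊂ L and [Q(√170):Q] = 2, the tower law gives 2 | [L:Q]. Likewise Q(∛325) ⊂ L with [Q(∛325):Q] = 3 (because 325 is not a perfect cube), so 3 | [L:Q]. As gcd(2,3) = 1, [L:Q] is divisible by 6. Conversely L is generated over Q by √170 and ∛325, so [L:Q] ≤ 2·3 = 6. Therefore [Q(√170, ∛325) : Q] = 6.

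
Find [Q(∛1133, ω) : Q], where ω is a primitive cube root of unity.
[Q(∛1133, ω) : Q] = 6

[Q(∛1133):Q] = 3 (min poly x^3 - 1133, irreducible since 1133 is not a perfect cube). [Q(ω):Q] = 2 (min poly x^2 + x + 1). Since Q(∛1133) ⊂ R and ω ∉ R, we have ω ∉ Q(∛1133), so x^2 + x + 1 remains irreducible over Q(∛1133) and [Q(∛1133, ω) : Q(∛1133)] = 2. By the tower law, [Q(∛1133, ω) : Q] = 3 · 2 = 6. (In fact Q(∛1133, ω) is the splitting field of x^3 - 1133 over Q.)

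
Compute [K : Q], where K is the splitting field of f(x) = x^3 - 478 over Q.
[K : Q] = 6

The roots of x^3 - 478 are ∛478, ω∛478, ω^2∛478 where ω = e^(2πi/3) is a primitive cube root of unity, so K = Q(∛478, ω). Now [Q(∛478):Q] = 3 (since 478 is not a perfect cube, x^3 - 478 is irreducible) and [Q(ω):Q] = 2. Both 2 and 3 divide [K:Q], and [K:Q] ≤ 3·2 = 6, so [K:Q] = 6. (Equivalently: Q(∛478) ⊂ R but ω ∉ R, so [K : Q(∛478)] = 2.)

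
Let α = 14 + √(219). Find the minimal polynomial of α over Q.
m_α(x) = x^2 - 28x - 23

From α - 14 = √(219), squaring gives (α - 14)^2 = 219, i.e. α^2 - 28α + 196 = 219, so α^2 - 28α - 23 = 0. The discriminant of x^2 - 28x - 23 is (-28)^2 - 4·(-23) = 784 + 92 = 876, and 4·(219) is not a perfect square in Q since 219 is squarefree and ≠ 1. Hence x^2 - 28x - 23 is irreducible over Q and is the minimal polynomial of α.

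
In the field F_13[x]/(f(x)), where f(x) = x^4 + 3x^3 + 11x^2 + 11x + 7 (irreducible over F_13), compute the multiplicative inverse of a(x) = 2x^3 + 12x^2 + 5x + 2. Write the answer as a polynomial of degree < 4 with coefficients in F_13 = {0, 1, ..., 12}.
a(x)^(-1) ≡ 2x^3 + 5x + 5 (mod f(x))

Since f is irreducible over F_13, F_13[x]/(f) is a field and a(x) ≠ 0 has an inverse. Apply the extended Euclidean algorithm to f(x) and a(x) in F_13[x]: f(x) = (7x + 5)·a(x) + (7x^2 + 11x + 10);  a(x) = (4x + 1)·(7x^2 + 11x + 10) + (6x + 5);  (7x^2 + 11x + 10) = (12x + 7)·(6x + 5) + (1). The last nonzero remainder is the constant 1 = gcd(f, a) in F_13. Back-substituting through the division chain expresses 1 = s(x)·a(x) + t(x)·f(x) with s(x) ≡ 2x^3 + 5x + 5 (mod f), so a(x)^(-1) ≡ s(x) = 2x^3 + 5x + 5 (mod f). Check: (2x^3 + 12x^2 + 5x + 2)·(2x^3 + 5x + 5) = 4x^6 + 11x^5 + 7x^4 + 9x^3 + 7x^2 + 9x + 10 ≡ 1 (mod x^4 + 3x^3 + 11x^2 + 11x + 7).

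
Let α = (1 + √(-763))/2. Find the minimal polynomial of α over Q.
m_α(x) = x^2 - x + 191

From 2α - 1 = √(-763), squaring gives (2α - 1)^2 = -763, i.e. 4α^2 - 4α + 1 = -763, so α^2 - α + (1 + 763)/4 = 0. Since -763 ≡ 1 (mod 4), (1 + 763)/4 = 191 ∈ Z. The polynomial x^2 - x + 191 has discriminant 1 - 4·(191) = -763, which is not a perfect square in Q (d = -763 is squarefree and ≠ 1), so x^2 - x + 191 is irreducible over Q. It is the minimal polynomial of α.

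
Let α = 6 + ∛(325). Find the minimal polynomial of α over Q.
m_α(x) = x^3 - 18x^2 + 108x - 541

Set β = α - 6 = ∛(325), so β^3 = 325. Then (α - 6)^3 - 325 = 0, i.e. α is a root of g(x) = (x - 6)^3 - 325 = x^3 - 18x^2 + 108x - 541. Since g(x) = h(x - 6) where h(x) = x^3 - 325, and h is irreducible over Q (because 325 is not a perfect cube, so h has no rational root, and a monic cubic with no rational root is irreducible), g is also irreducible (irreducibility is preserved under the substitution x → x - 6). Hence m_α(x) = x^3 - 18x^2 + 108x - 541.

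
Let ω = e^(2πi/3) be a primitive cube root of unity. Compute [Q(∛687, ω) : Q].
[Q(∛687, ω) : Q] = 6

[Q(∛687):Q] = 3 (min poly x^3 - 687, irreducible since 687 is not a perfect cube). [Q(ω):Q] = 2 (min poly x^2 + x + 1). Since Q(∛687) ⊂ R and ω ∉ R, we have ω ∉ Q(∛687), so x^2 + x + 1 remains irreducible over Q(∛687) and [Q(∛687, ω) : Q(∛687)] = 2. By the tower law, [Q(∛687, ω) : Q] = 3 · 2 = 6. (In fact Q(∛687, ω) is the splitting field of x^3 - 687 over Q.)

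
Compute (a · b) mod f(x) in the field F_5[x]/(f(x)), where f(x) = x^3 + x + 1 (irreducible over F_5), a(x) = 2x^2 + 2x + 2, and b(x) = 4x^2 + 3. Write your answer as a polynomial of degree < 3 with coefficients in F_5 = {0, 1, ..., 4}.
a · b ≡ x^2 + 3 (mod f(x))

Multiply in F_5[x]: a(x)·b(x) = (2x^2 + 2x + 2)·(4x^2 + 3) = 3x^4 + 3x^3 + 4x^2 + x + 1. This has degree ≥ 3, so divide by f(x) over F_5: 3x^4 + 3x^3 + 4x^2 + x + 1 = (3x + 3)·(x^3 + x + 1) + (x^2 + 3). Hence a·b ≡ x^2 + 3 (mod f). (F_5[x]/(f) is a field with 5^3 = 125 elements since f is irreducible of degree 3.)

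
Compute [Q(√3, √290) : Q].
[Q(√3, √290) : Q] = 4

[Q(√3):Q] = 2 (min poly x^2 - 3, irreducible since 3 is squarefree > 1). For the top step, suppose √290 ∈ Q(√3), say √290 = c + d√3 with c, d ∈ Q. Squaring: 290 = c^2 + 3d^2 + 2cd√3. Since √3 ∉ Q this forces 2cd = 0. If d = 0 then √290 = c ∈ Q, contradicting 290 squarefree > 1. If c = 0 then 290 = 3d^2, so 3·290 = (3d)^2 is a perfect square in Q — but 3·290 = 870 is not a perfect square (since 3 and 290 are distinct squarefree integers). Contradiction. Hence √290 ∉ Q(√3), so x^2 - 290 stays irreducible over Q(√3) and [Q(√3, √290) : Q(√3)] = 2. By the tower law, [Q(√3, √290) : Q] = 2 · 2 = 4.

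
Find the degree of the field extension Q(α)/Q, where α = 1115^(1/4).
[Q(α):Q] = 4

α is a root of x^4 - 1115. By Eisenstein's criterion at the prime p = 5 (which divides the constant term 1115 but p^2 = 25 does not, since 1115 is squarefree), x^4 - 1115 is irreducible over Q. Hence [Q(α):Q] = 4.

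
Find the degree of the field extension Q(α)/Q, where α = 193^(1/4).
[Q(α):Q] = 4

α is a root of x^4 - 193. By Eisenstein's criterion at the prime p = 193 (which divides the constant term 193 but p^2 = 37249 does not, since 193 is squarefree), x^4 - 193 is irreducible over Q. Hence [Q(α):Q] = 4.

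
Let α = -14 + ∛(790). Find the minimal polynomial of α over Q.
m_α(x) = x^3 + 42x^2 + 588x + 1954

Set β = α + 14 = ∛(790), so β^3 = 790. Then (α + 14)^3 - 790 = 0, i.e. α is a root of g(x) = (x + 14)^3 - 790 = x^3 + 42x^2 + 588x + 1954. Since g(x) = h(x + 14) where h(x) = x^3 - 790, and h is irreducible over Q (because 790 is not a perfect cube, so h has no rational root, and a monic cubic with no rational root is irreducible), g is also irreducible (irreducibility is preserved under the substitution x → x + 14). Hence m_α(x) = x^3 + 42x^2 + 588x + 1954.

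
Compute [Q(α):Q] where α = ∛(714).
[Q(α):Q] = 3

The minimal polynomial of α is x^3 - 714, irreducible over Q since 714 is not a perfect cube (so x^3 - 714 has no rational root). Hence [Q(α):Q] = deg(m_α) = 3.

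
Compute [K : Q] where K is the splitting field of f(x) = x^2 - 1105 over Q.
[K : Q] = 2

f(x) = x^2 - 1105 factors as (x - √1105)(x + √1105). The splitting field is K = Q(√1105). Since 1105 is squarefree and > 1, it is not a perfect square, so x^2 - 1105 is irreducible over Q and [Q(√1105) : Q] = 2. Hence [K : Q] = 2.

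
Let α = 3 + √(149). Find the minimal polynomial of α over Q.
m_α(x) = x^2 - 6x - 140

From α - 3 = √(149), squaring gives (α - 3)^2 = 149, i.e. α^2 - 6α + 9 = 149, so α^2 - 6α - 140 = 0. The discriminant of x^2 - 6x - 140 is (-6)^2 - 4·(-140) = 36 + 560 = 596, and 4·(149) is not a perfect square in Q since 149 is squarefree and ≠ 1. Hence x^2 - 6x - 140 is irreducible over Q and is the minimal polynomial of α.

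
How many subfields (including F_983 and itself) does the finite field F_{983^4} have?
F_{983^4} has 3 subfields

The subfields of F_{p^n} are exactly the fields F_{p^d} for d | n (each is the fixed field of the unique index-d subgroup of Gal(F_{p^n}/F_p) ≅ Z/nZ). The divisors of n = 4 are {1, 2, 4}, giving 3 subfields: F_{983^1}, F_{983^2}, F_{983^4}.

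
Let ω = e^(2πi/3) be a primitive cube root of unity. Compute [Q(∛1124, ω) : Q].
[Q(∛1124, ω) : Q] = 6

[Q(∛1124):Q] = 3 (min poly x^3 - 1124, irreducible since 1124 is not a perfect cube). [Q(ω):Q] = 2 (min poly x^2 + x + 1). Since Q(∛1124) ⊂ R and ω ∉ R, we have ω ∉ Q(∛1124), so x^2 + x + 1 remains irreducible over Q(∛1124) and [Q(∛1124, ω) : Q(∛1124)] = 2. By the tower law, [Q(∛1124, ω) : Q] = 3 · 2 = 6. (In fact Q(∛1124, ω) is the splitting field of x^3 - 1124 over Q.)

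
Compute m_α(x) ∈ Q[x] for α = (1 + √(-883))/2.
m_α(x) = x^2 - x + 221

From 2α - 1 = √(-883), squaring gives (2α - 1)^2 = -883, i.e. 4α^2 - 4α + 1 = -883, so α^2 - α + (1 + 883)/4 = 0. Since -883 ≡ 1 (mod 4), (1 + 883)/4 = 221 ∈ Z. The polynomial x^2 - x + 221 has discriminant 1 - 4·(221) = -883, which is not a perfect square in Q (d = -883 is squarefree and ≠ 1), so x^2 - x + 221 is irreducible over Q. It is the minimal polynomial of α.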